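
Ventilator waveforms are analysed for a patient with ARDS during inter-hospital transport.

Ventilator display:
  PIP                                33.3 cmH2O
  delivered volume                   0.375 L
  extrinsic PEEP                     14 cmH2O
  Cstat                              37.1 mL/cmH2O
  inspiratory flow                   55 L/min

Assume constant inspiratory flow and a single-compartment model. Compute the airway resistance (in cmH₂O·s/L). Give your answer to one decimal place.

10.0

Flow: 55 L/min ÷ 60 = 0.9167 L/s.
Equation of motion (constant flow): PIP = Vt/C + R·V̇ + PEEP.
R·V̇ = PIP − Vt/C − PEEP = 33.3 − 375/37.1 − 14 = 33.3 − 10.108 − 14 = 9.192 cmH2O.
R = 9.192 / 0.9167 = 10.027 cmH2O·s/L.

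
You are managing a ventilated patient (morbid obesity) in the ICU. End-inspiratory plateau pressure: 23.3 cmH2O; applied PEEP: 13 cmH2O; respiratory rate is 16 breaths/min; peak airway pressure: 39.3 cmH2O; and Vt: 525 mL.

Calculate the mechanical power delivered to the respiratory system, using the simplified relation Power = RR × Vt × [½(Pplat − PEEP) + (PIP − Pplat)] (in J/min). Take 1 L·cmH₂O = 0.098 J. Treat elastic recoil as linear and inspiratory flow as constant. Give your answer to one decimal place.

Per-breath work = Vt × [½(Pplat−PEEP) + (PIP−Pplat)] = 0.525 × [0.5×10.3 + 16.0] = 0.525 × 21.15 = 11.104 L·cmH2O.
Power = 16 × 11.104 = 177.66 L·cmH2O/min.
× 0.098 J/(L·cmH2O) → 17.411 J/min.

17.4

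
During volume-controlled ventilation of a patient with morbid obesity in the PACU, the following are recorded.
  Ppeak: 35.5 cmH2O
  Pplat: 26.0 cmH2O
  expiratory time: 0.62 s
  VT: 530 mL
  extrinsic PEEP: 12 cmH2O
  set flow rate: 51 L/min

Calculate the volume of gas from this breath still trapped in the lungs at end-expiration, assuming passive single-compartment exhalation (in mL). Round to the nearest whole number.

Flow: 51 L/min ÷ 60 = 0.85 L/s.
R = (PIP − Pplat)/V̇ = (35.5 − 26.0) / 0.85 = 9.5/0.85 = 11.176 cmH2O·s/L.
C = Vt/(Pplat − PEEP) = 530.0 / (26.0 − 12) = 530.0/14.0 = 37.857 mL/cmH2O.
τ = R × C = 11.176 × 0.03786 L/cmH2O = 0.4231 s.
Fraction remaining = e^(−Te/τ) = e^(−0.62/0.4231) = 0.231.
Trapped volume = 530.0 × 0.231 = 122.43 mL.

122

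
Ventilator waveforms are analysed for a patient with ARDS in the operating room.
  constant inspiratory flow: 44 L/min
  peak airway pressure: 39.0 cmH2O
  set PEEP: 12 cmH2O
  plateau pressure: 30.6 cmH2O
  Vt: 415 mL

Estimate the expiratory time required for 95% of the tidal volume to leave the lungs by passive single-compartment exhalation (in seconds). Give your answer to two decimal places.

Flow: 44 L/min ÷ 60 = 0.7333 L/s.
R = (PIP − Pplat)/V̇ = (39.0 − 30.6) / 0.7333 = 8.4/0.7333 = 11.455 cmH2O·s/L.
C = Vt/(Pplat − PEEP) = 415.0 / (30.6 − 12) = 415.0/18.6 = 22.312 mL/cmH2O.
τ = R × C = 11.455 × 0.02231 L/cmH2O = 0.2556 s.
t = −τ·ln(1 − 0.95) = −0.2556·ln(0.05) = 0.7657 s.

0.77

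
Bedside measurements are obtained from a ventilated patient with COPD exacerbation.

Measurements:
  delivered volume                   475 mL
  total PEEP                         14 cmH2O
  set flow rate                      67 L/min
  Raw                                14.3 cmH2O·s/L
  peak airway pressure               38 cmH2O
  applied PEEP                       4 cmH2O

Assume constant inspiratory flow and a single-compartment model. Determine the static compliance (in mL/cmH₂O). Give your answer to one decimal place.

59.1

Flow: 67 L/min ÷ 60 = 1.1167 L/s.
Total PEEP = 14 cmH2O (set 4 + intrinsic 10); this is the baseline alveolar pressure.
Equation of motion (constant flow): PIP = Vt/C + R·V̇ + PEEP.
Vt/C = PIP − R·V̇ − PEEP = 38 − 14.3×1.1167 − 14 = 38 − 15.969 − 14 = 8.031 cmH2O.
C = Vt / 8.031 = 475 / 8.031 = 59.146 mL/cmH2O.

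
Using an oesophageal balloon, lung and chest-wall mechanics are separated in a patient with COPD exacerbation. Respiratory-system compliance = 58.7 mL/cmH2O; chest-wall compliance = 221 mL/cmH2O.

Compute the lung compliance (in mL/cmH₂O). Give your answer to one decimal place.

79.9

1/CL = 1/Crs − 1/Ccw.
1/CL = 1/58.7 − 1/221 = 0.01251.
CL = 79.936 mL/cmH2O.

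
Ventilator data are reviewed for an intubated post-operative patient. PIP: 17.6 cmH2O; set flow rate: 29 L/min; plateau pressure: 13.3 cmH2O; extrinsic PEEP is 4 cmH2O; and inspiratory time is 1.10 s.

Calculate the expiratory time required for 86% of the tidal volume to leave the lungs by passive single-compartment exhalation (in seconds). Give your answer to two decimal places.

Flow: 29 L/min ÷ 60 = 0.4833 L/s.
Vt = flow × Ti = 0.4833 L/s × 1.10 s × 1000 mL/L = 531.63 mL.
R = (PIP − Pplat)/V̇ = (17.6 − 13.3) / 0.4833 = 4.3/0.4833 = 8.897 cmH2O·s/L.
C = Vt/(Pplat − PEEP) = 531.63 / (13.3 − 4) = 531.63/9.3 = 57.165 mL/cmH2O.
τ = R × C = 8.897 × 0.05717 L/cmH2O = 0.5086 s.
t = −τ·ln(1 − 0.86) = −0.5086·ln(0.14) = 1.0 s.

1.00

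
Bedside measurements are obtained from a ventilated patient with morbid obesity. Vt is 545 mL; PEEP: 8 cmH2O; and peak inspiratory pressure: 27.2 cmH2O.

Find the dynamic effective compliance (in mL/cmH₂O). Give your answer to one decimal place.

Dynamic compliance = Vt / (PIP − PEEP) = 545 / (27.2 − 8) = 545 / 19.2 = 28.385 mL/cmH2O.

28.4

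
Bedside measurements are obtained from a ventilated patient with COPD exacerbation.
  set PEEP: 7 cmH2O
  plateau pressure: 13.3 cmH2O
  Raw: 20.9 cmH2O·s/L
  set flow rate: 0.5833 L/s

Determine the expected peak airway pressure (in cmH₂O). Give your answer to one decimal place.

PIP = Pplat + Raw × flow = 13.3 + 20.9 × 0.5833 = 13.3 + 12.191 = 25.491 cmH2O.

25.5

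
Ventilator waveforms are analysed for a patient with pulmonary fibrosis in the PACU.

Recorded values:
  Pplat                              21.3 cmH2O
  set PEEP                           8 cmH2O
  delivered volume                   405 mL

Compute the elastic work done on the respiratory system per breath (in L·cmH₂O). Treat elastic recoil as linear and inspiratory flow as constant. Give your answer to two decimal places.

Elastic work ≈ ½ × (Pplat − PEEP) × Vt = 0.5 × (21.3 − 8) × 0.405 L = 0.5 × 13.3 × 0.405 = 2.693 L·cmH2O.

2.69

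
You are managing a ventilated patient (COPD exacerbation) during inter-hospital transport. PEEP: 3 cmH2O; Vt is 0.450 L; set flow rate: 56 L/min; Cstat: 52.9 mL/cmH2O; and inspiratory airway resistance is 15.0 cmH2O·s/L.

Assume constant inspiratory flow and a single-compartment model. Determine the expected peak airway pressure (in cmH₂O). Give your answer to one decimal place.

25.5

Flow: 56 L/min ÷ 60 = 0.9333 L/s.
Equation of motion (constant flow): PIP = Vt/C + R·V̇ + PEEP.
PIP = 450/52.9 + 15.0×0.9333 + 3 = 8.507 + 14.0 + 3 = 25.507 cmH2O.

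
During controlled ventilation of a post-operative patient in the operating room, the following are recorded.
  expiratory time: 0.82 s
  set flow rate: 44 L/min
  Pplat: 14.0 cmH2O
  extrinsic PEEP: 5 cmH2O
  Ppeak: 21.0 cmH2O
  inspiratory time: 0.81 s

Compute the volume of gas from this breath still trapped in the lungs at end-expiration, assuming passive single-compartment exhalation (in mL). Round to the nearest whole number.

162

Flow: 44 L/min ÷ 60 = 0.7333 L/s.
Vt = flow × Ti = 0.7333 L/s × 0.81 s × 1000 mL/L = 593.97 mL.
R = (PIP − Pplat)/V̇ = (21.0 − 14.0) / 0.7333 = 7.0/0.7333 = 9.546 cmH2O·s/L.
C = Vt/(Pplat − PEEP) = 593.97 / (14.0 − 5) = 593.97/9.0 = 65.997 mL/cmH2O.
τ = R × C = 9.546 × 0.066 L/cmH2O = 0.63 s.
Fraction remaining = e^(−Te/τ) = e^(−0.82/0.63) = 0.2721.
Trapped volume = 593.97 × 0.2721 = 161.62 mL.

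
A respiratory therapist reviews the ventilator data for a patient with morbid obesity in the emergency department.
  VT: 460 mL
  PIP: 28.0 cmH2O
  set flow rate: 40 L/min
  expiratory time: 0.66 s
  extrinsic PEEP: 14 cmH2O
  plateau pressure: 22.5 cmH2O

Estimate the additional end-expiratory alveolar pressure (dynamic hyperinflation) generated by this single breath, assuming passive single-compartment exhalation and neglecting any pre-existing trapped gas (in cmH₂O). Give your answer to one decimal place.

Flow: 40 L/min ÷ 60 = 0.6667 L/s.
R = (PIP − Pplat)/V̇ = (28.0 − 22.5) / 0.6667 = 5.5/0.6667 = 8.25 cmH2O·s/L.
C = Vt/(Pplat − PEEP) = 460.0 / (22.5 − 14) = 460.0/8.5 = 54.118 mL/cmH2O.
τ = R × C = 8.25 × 0.05412 L/cmH2O = 0.4465 s.
Fraction remaining = e^(−Te/τ) = e^(−0.66/0.4465) = 0.2281; trapped volume = 460.0 × 0.2281 = 104.93 mL.
Additional alveolar pressure from trapping ≈ V_trapped / C = 104.93 / 54.118 = 1.939 cmH2O.

1.9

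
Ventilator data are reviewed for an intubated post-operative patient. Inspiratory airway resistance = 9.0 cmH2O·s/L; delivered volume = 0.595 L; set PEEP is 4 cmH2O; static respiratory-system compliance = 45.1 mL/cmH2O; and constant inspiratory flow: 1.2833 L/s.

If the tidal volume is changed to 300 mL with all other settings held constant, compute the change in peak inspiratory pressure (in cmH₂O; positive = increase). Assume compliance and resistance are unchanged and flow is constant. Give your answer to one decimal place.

-6.5

PIP = Vt/C + R·V̇ + PEEP (constant-flow equation of motion).
Only the elastic term changes: ΔPIP = ΔVt / C = (300 − 595) / 45.1 = -6.541 cmH2O.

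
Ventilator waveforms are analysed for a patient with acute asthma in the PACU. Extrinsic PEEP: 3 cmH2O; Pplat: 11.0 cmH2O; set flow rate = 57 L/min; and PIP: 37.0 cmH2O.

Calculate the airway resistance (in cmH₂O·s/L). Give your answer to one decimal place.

27.4

Flow: 57 L/min ÷ 60 = 0.95 L/s.
Raw = (PIP − Pplat) / flow = (37.0 − 11.0) / 0.95 = 26.0 / 0.95 = 27.368 cmH2O·s/L.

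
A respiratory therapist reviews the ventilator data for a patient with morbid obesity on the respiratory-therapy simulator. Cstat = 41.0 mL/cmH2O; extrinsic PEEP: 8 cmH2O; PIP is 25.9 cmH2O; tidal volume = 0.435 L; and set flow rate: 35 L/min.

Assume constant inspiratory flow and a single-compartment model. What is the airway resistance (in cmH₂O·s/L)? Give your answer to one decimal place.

12.5

Flow: 35 L/min ÷ 60 = 0.5833 L/s.
Equation of motion (constant flow): PIP = Vt/C + R·V̇ + PEEP.
R·V̇ = PIP − Vt/C − PEEP = 25.9 − 435/41.0 − 8 = 25.9 − 10.61 − 8 = 7.29 cmH2O.
R = 7.29 / 0.5833 = 12.498 cmH2O·s/L.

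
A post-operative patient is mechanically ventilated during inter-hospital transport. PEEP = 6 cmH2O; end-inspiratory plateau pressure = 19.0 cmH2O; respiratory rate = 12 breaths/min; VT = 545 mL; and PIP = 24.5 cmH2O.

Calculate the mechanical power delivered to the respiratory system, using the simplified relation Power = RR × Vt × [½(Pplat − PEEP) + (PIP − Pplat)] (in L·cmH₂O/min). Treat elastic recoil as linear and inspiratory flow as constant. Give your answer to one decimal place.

78.5

Per-breath work = Vt × [½(Pplat−PEEP) + (PIP−Pplat)] = 0.545 × [0.5×13.0 + 5.5] = 0.545 × 12.0 = 6.54 L·cmH2O.
Power = 12 × 6.54 = 78.48 L·cmH2O/min.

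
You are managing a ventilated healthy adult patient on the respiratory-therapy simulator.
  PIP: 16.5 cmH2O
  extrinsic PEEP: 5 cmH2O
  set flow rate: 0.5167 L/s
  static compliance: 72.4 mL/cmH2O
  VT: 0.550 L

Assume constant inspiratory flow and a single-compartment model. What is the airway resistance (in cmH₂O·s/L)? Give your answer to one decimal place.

7.6

Equation of motion (constant flow): PIP = Vt/C + R·V̇ + PEEP.
R·V̇ = PIP − Vt/C − PEEP = 16.5 − 550/72.4 − 5 = 16.5 − 7.597 − 5 = 3.903 cmH2O.
R = 3.903 / 0.5167 = 7.554 cmH2O·s/L.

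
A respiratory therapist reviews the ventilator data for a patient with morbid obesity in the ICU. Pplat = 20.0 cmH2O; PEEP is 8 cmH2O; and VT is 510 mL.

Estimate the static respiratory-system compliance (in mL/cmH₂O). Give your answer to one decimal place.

42.5

Cstat = Vt / (Pplat − PEEP) = 510 / (20.0 − 8) = 510 / 12.0 = 42.5 mL/cmH2O.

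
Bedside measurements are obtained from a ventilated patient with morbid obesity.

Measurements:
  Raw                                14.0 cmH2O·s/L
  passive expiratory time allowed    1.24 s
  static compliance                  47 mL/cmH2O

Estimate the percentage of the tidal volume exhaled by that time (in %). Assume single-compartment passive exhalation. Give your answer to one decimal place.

84.8

τ = R × C = 14.0 × 47 mL/cmH2O = 14.0 × 0.047 L/cmH2O = 0.658 s.
Passive exhalation: V(t)/V₀ = e^(−t/τ) = e^(−1.24/0.658) = 0.1519.
Fraction exhaled = 1 − 0.1519 = 0.8481 → 84.81%.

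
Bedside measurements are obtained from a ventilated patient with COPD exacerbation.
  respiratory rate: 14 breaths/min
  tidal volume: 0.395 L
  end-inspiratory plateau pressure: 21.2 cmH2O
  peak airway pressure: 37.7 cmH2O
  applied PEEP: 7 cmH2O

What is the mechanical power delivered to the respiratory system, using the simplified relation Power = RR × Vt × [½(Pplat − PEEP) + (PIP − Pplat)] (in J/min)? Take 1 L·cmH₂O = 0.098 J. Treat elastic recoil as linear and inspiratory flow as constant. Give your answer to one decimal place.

Per-breath work = Vt × [½(Pplat−PEEP) + (PIP−Pplat)] = 0.395 × [0.5×14.2 + 16.5] = 0.395 × 23.6 = 9.322 L·cmH2O.
Power = 14 × 9.322 = 130.51 L·cmH2O/min.
× 0.098 J/(L·cmH2O) → 12.79 J/min.

12.8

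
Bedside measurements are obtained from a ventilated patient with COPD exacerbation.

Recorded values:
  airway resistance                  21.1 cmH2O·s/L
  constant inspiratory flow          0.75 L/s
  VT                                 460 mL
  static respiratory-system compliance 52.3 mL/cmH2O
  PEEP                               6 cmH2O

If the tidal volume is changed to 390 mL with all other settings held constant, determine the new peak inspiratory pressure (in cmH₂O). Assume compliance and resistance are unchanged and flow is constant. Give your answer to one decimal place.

29.3

PIP = Vt/C + R·V̇ + PEEP (constant-flow equation of motion).
Only the elastic term changes: ΔPIP = ΔVt / C = (390 − 460) / 52.3 = -1.338 cmH2O.
Original PIP = 460/52.3 + 21.1×0.75 + 6 = 30.62 cmH2O; new PIP = 30.62 + (-1.338) = 29.282 cmH2O.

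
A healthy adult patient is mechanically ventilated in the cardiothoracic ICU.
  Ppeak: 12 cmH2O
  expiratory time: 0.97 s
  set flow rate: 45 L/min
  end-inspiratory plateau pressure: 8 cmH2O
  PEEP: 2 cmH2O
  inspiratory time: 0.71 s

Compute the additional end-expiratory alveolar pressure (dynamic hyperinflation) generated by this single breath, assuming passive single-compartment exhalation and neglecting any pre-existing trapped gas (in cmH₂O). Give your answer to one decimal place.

0.8

Flow: 45 L/min ÷ 60 = 0.75 L/s.
Vt = flow × Ti = 0.75 L/s × 0.71 s × 1000 mL/L = 532.5 mL.
R = (PIP − Pplat)/V̇ = (12 − 8) / 0.75 = 4.0/0.75 = 5.333 cmH2O·s/L.
C = Vt/(Pplat − PEEP) = 532.5 / (8 − 2) = 532.5/6.0 = 88.75 mL/cmH2O.
τ = R × C = 5.333 × 0.08875 L/cmH2O = 0.4733 s.
Fraction remaining = e^(−Te/τ) = e^(−0.97/0.4733) = 0.1288; trapped volume = 532.5 × 0.1288 = 68.586 mL.
Additional alveolar pressure from trapping ≈ V_trapped / C = 68.586 / 88.75 = 0.7728 cmH2O.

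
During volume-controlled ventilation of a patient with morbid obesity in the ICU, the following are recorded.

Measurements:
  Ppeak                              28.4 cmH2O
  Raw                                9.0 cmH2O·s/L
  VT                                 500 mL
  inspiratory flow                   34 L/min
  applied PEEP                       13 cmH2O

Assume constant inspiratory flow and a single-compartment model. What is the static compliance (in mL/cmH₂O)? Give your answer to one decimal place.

48.5

Flow: 34 L/min ÷ 60 = 0.5667 L/s.
Equation of motion (constant flow): PIP = Vt/C + R·V̇ + PEEP.
Vt/C = PIP − R·V̇ − PEEP = 28.4 − 9.0×0.5667 − 13 = 28.4 − 5.1 − 13 = 10.3 cmH2O.
C = Vt / 10.3 = 500 / 10.3 = 48.544 mL/cmH2O.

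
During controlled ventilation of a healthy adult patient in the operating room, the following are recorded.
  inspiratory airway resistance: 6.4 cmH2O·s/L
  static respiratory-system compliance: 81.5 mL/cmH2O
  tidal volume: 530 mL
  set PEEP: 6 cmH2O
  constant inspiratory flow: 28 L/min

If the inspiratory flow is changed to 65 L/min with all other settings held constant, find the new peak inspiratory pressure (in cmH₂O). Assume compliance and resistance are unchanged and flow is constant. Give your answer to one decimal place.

Flow: 28 L/min ÷ 60 = 0.4667 L/s.
New flow: 65 L/min ÷ 60 = 1.0833 L/s.
PIP = Vt/C + R·V̇ + PEEP (constant-flow equation of motion).
Only the resistive term changes: ΔPIP = R × ΔV̇ = 6.4 × (1.0833 − 0.4667) = 6.4 × 0.6166 = 3.946 cmH2O.
Original PIP = 530/81.5 + 6.4×0.4667 + 6 = 15.49 cmH2O; new PIP = 15.49 + (3.946) = 19.436 cmH2O.

19.4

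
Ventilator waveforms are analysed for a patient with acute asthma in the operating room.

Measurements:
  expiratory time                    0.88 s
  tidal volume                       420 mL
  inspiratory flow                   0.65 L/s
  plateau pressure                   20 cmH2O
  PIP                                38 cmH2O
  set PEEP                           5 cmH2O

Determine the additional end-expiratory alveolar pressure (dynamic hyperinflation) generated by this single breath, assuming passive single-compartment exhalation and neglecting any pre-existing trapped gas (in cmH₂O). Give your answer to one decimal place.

R = (PIP − Pplat)/V̇ = (38 − 20) / 0.65 = 18.0/0.65 = 27.692 cmH2O·s/L.
C = Vt/(Pplat − PEEP) = 420.0 / (20 − 5) = 420.0/15.0 = 28.0 mL/cmH2O.
τ = R × C = 27.692 × 0.028 L/cmH2O = 0.7754 s.
Fraction remaining = e^(−Te/τ) = e^(−0.88/0.7754) = 0.3215; trapped volume = 420.0 × 0.3215 = 135.03 mL.
Additional alveolar pressure from trapping ≈ V_trapped / C = 135.03 / 28.0 = 4.823 cmH2O.

4.8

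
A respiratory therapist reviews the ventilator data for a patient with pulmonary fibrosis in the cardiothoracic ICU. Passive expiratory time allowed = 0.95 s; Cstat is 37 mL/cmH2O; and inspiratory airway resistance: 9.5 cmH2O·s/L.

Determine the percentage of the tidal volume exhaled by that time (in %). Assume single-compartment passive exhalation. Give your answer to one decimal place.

93.3

τ = R × C = 9.5 × 37 mL/cmH2O = 9.5 × 0.037 L/cmH2O = 0.3515 s.
Passive exhalation: V(t)/V₀ = e^(−t/τ) = e^(−0.95/0.3515) = 0.06702.
Fraction exhaled = 1 − 0.06702 = 0.933 → 93.3%.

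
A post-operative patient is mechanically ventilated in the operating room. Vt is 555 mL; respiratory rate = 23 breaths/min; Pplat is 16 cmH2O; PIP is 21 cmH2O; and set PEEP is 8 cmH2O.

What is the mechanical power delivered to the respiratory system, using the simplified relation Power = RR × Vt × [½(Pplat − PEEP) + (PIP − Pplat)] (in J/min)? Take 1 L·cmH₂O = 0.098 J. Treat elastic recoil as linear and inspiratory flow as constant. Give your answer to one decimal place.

Per-breath work = Vt × [½(Pplat−PEEP) + (PIP−Pplat)] = 0.555 × [0.5×8.0 + 5.0] = 0.555 × 9.0 = 4.995 L·cmH2O.
Power = 23 × 4.995 = 114.89 L·cmH2O/min.
× 0.098 J/(L·cmH2O) → 11.259 J/min.

11.3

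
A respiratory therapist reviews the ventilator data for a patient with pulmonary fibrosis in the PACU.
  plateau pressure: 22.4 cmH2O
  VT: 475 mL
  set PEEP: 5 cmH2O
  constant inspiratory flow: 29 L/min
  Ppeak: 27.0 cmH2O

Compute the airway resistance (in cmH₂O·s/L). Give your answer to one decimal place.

Flow: 29 L/min ÷ 60 = 0.4833 L/s.
Raw = (PIP − Pplat) / flow = (27.0 − 22.4) / 0.4833 = 4.6 / 0.4833 = 9.518 cmH2O·s/L.

9.5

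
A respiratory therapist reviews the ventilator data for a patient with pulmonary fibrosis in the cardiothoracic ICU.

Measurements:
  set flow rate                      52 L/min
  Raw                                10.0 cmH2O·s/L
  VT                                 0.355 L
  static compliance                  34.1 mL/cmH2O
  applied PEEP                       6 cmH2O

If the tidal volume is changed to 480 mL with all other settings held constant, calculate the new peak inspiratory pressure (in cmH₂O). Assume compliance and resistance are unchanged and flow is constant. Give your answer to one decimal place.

Flow: 52 L/min ÷ 60 = 0.8667 L/s.
PIP = Vt/C + R·V̇ + PEEP (constant-flow equation of motion).
Only the elastic term changes: ΔPIP = ΔVt / C = (480 − 355) / 34.1 = 3.666 cmH2O.
Original PIP = 355/34.1 + 10.0×0.8667 + 6 = 25.078 cmH2O; new PIP = 25.078 + (3.666) = 28.744 cmH2O.

28.7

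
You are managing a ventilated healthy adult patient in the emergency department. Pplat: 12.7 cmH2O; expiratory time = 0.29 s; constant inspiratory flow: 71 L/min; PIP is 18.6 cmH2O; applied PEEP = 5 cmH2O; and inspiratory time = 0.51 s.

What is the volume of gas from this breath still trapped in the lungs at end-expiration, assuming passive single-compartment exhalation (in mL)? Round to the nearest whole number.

287

Flow: 71 L/min ÷ 60 = 1.1833 L/s.
Vt = flow × Ti = 1.1833 L/s × 0.51 s × 1000 mL/L = 603.48 mL.
R = (PIP − Pplat)/V̇ = (18.6 − 12.7) / 1.1833 = 5.9/1.1833 = 4.986 cmH2O·s/L.
C = Vt/(Pplat − PEEP) = 603.48 / (12.7 − 5) = 603.48/7.7 = 78.374 mL/cmH2O.
τ = R × C = 4.986 × 0.07837 L/cmH2O = 0.3908 s.
Fraction remaining = e^(−Te/τ) = e^(−0.29/0.3908) = 0.4761.
Trapped volume = 603.48 × 0.4761 = 287.32 mL.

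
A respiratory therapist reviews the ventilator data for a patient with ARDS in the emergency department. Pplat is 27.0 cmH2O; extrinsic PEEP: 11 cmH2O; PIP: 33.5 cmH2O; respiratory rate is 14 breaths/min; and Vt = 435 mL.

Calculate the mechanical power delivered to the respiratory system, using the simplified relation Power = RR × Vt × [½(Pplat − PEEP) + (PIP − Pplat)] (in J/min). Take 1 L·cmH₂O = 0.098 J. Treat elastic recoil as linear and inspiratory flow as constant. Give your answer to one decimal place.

8.7

Per-breath work = Vt × [½(Pplat−PEEP) + (PIP−Pplat)] = 0.435 × [0.5×16.0 + 6.5] = 0.435 × 14.5 = 6.308 L·cmH2O.
Power = 14 × 6.308 = 88.312 L·cmH2O/min.
× 0.098 J/(L·cmH2O) → 8.655 J/min.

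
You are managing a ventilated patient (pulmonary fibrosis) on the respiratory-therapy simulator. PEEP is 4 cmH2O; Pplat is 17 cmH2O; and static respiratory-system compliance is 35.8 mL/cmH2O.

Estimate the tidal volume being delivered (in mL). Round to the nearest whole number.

Vt = Cstat × (Pplat − PEEP) = 35.8 × (17 − 4) = 35.8 × 13.0 = 465.4 mL.

465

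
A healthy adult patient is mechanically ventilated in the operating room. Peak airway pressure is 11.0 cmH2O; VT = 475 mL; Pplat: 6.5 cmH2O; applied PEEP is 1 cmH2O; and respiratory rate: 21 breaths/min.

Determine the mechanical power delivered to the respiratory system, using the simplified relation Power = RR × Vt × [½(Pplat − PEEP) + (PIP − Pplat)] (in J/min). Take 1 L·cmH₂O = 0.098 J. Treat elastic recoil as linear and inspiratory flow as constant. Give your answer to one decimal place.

7.1

Per-breath work = Vt × [½(Pplat−PEEP) + (PIP−Pplat)] = 0.475 × [0.5×5.5 + 4.5] = 0.475 × 7.25 = 3.444 L·cmH2O.
Power = 21 × 3.444 = 72.324 L·cmH2O/min.
× 0.098 J/(L·cmH2O) → 7.088 J/min.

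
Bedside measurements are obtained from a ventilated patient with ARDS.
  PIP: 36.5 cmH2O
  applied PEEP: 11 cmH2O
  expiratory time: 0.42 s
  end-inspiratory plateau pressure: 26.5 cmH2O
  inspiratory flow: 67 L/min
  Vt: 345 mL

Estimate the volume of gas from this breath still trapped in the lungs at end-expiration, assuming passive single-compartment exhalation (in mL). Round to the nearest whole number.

42

Flow: 67 L/min ÷ 60 = 1.1167 L/s.
R = (PIP − Pplat)/V̇ = (36.5 − 26.5) / 1.1167 = 10.0/1.1167 = 8.955 cmH2O·s/L.
C = Vt/(Pplat − PEEP) = 345.0 / (26.5 − 11) = 345.0/15.5 = 22.258 mL/cmH2O.
τ = R × C = 8.955 × 0.02226 L/cmH2O = 0.1993 s.
Fraction remaining = e^(−Te/τ) = e^(−0.42/0.1993) = 0.1216.
Trapped volume = 345.0 × 0.1216 = 41.952 mL.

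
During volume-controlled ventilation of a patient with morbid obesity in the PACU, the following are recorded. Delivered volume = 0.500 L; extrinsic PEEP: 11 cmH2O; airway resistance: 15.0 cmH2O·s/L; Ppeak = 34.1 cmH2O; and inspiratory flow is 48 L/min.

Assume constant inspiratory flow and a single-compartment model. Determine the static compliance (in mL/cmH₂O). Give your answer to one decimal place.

Flow: 48 L/min ÷ 60 = 0.8 L/s.
Equation of motion (constant flow): PIP = Vt/C + R·V̇ + PEEP.
Vt/C = PIP − R·V̇ − PEEP = 34.1 − 15.0×0.8 − 11 = 34.1 − 12.0 − 11 = 11.1 cmH2O.
C = Vt / 11.1 = 500 / 11.1 = 45.045 mL/cmH2O.

45.0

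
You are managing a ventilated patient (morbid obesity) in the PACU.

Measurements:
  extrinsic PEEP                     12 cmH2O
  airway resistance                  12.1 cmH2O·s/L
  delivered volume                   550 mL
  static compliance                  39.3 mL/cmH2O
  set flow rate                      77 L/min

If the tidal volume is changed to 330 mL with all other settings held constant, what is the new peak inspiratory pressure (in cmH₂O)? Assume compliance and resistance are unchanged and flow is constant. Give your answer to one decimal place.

35.9

Flow: 77 L/min ÷ 60 = 1.2833 L/s.
PIP = Vt/C + R·V̇ + PEEP (constant-flow equation of motion).
Only the elastic term changes: ΔPIP = ΔVt / C = (330 − 550) / 39.3 = -5.598 cmH2O.
Original PIP = 550/39.3 + 12.1×1.2833 + 12 = 41.523 cmH2O; new PIP = 41.523 + (-5.598) = 35.925 cmH2O.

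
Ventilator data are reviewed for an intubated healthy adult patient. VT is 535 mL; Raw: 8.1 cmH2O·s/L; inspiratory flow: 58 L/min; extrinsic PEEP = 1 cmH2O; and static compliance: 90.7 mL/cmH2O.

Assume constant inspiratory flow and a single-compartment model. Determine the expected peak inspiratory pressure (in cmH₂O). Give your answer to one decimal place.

Flow: 58 L/min ÷ 60 = 0.9667 L/s.
Equation of motion (constant flow): PIP = Vt/C + R·V̇ + PEEP.
PIP = 535/90.7 + 8.1×0.9667 + 1 = 5.899 + 7.83 + 1 = 14.729 cmH2O.

14.7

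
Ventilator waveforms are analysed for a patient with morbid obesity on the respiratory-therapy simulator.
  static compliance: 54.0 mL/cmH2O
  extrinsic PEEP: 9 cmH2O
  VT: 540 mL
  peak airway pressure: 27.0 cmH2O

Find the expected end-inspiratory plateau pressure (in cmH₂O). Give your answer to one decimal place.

19.0

Pplat = PEEP + Vt / Cstat = 9 + 540 / 54.0 = 9 + 10.0 = 19.0 cmH2O.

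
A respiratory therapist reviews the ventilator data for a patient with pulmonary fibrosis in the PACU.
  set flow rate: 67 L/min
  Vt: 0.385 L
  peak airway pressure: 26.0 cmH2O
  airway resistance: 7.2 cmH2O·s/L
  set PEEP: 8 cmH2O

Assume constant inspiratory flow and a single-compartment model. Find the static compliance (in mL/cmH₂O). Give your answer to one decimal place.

38.7

Flow: 67 L/min ÷ 60 = 1.1167 L/s.
Equation of motion (constant flow): PIP = Vt/C + R·V̇ + PEEP.
Vt/C = PIP − R·V̇ − PEEP = 26.0 − 7.2×1.1167 − 8 = 26.0 − 8.04 − 8 = 9.96 cmH2O.
C = Vt / 9.96 = 385 / 9.96 = 38.655 mL/cmH2O.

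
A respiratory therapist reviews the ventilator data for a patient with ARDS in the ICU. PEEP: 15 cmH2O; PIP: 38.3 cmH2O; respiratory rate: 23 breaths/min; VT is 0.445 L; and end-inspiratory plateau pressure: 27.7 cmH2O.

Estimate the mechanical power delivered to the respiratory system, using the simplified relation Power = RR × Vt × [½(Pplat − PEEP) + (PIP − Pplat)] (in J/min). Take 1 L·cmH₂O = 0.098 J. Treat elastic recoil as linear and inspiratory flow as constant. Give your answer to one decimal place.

17.0

Per-breath work = Vt × [½(Pplat−PEEP) + (PIP−Pplat)] = 0.445 × [0.5×12.7 + 10.6] = 0.445 × 16.95 = 7.543 L·cmH2O.
Power = 23 × 7.543 = 173.49 L·cmH2O/min.
× 0.098 J/(L·cmH2O) → 17.002 J/min.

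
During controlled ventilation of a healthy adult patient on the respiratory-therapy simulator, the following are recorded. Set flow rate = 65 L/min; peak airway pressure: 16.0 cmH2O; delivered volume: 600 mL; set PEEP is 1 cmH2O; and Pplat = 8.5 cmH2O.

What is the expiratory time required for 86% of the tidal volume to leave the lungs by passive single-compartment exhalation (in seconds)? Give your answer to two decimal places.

Flow: 65 L/min ÷ 60 = 1.0833 L/s.
R = (PIP − Pplat)/V̇ = (16.0 − 8.5) / 1.0833 = 7.5/1.0833 = 6.923 cmH2O·s/L.
C = Vt/(Pplat − PEEP) = 600.0 / (8.5 − 1) = 600.0/7.5 = 80.0 mL/cmH2O.
τ = R × C = 6.923 × 0.08 L/cmH2O = 0.5538 s.
t = −τ·ln(1 − 0.86) = −0.5538·ln(0.14) = 1.089 s.

1.09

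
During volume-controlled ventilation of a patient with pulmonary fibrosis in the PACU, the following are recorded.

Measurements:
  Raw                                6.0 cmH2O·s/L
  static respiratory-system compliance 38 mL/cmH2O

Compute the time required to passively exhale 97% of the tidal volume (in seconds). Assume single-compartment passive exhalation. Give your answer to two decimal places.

0.80

τ = R × C = 6.0 × 38 mL/cmH2O = 6.0 × 0.038 L/cmH2O = 0.228 s.
Exhaled fraction f = 1 − e^(−t/τ) → t = −τ·ln(1 − f) = −0.228·ln(0.03) = 0.7995 s.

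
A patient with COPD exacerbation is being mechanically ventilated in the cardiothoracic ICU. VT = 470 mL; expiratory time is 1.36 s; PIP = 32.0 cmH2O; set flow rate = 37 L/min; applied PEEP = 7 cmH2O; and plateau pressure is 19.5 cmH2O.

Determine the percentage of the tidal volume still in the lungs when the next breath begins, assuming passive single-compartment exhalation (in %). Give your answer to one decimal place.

Flow: 37 L/min ÷ 60 = 0.6167 L/s.
R = (PIP − Pplat)/V̇ = (32.0 − 19.5) / 0.6167 = 12.5/0.6167 = 20.269 cmH2O·s/L.
C = Vt/(Pplat − PEEP) = 470.0 / (19.5 − 7) = 470.0/12.5 = 37.6 mL/cmH2O.
τ = R × C = 20.269 × 0.0376 L/cmH2O = 0.7621 s.
Fraction remaining at end-expiration = e^(−Te/τ) = e^(−1.36/0.7621) = 0.1679 → 16.79%.

16.8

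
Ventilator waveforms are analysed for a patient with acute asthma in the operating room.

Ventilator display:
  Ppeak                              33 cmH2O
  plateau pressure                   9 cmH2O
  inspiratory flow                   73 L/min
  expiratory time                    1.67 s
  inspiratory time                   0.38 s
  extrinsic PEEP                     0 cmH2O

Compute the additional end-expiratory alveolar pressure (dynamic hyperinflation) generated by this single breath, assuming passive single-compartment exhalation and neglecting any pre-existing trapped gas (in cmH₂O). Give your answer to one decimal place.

1.7

Flow: 73 L/min ÷ 60 = 1.2167 L/s.
Vt = flow × Ti = 1.2167 L/s × 0.38 s × 1000 mL/L = 462.35 mL.
R = (PIP − Pplat)/V̇ = (33 − 9) / 1.2167 = 24.0/1.2167 = 19.725 cmH2O·s/L.
C = Vt/(Pplat − PEEP) = 462.35 / (9 − 0) = 462.35/9.0 = 51.372 mL/cmH2O.
τ = R × C = 19.725 × 0.05137 L/cmH2O = 1.013 s.
Fraction remaining = e^(−Te/τ) = e^(−1.67/1.013) = 0.1923; trapped volume = 462.35 × 0.1923 = 88.91 mL.
Additional alveolar pressure from trapping ≈ V_trapped / C = 88.91 / 51.372 = 1.731 cmH2O.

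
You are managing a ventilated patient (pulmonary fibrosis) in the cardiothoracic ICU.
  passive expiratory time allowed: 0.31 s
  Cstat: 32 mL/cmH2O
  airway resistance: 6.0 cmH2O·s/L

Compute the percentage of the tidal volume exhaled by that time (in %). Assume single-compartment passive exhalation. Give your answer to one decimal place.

80.1

τ = R × C = 6.0 × 32 mL/cmH2O = 6.0 × 0.032 L/cmH2O = 0.192 s.
Passive exhalation: V(t)/V₀ = e^(−t/τ) = e^(−0.31/0.192) = 0.199.
Fraction exhaled = 1 − 0.199 = 0.801 → 80.1%.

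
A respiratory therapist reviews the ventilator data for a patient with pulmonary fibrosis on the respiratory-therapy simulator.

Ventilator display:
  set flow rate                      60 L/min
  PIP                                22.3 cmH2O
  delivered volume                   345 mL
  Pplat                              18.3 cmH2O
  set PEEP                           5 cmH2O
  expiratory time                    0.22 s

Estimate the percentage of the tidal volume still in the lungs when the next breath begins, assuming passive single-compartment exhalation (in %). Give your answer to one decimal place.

12.0

Flow: 60 L/min ÷ 60 = 1 L/s.
R = (PIP − Pplat)/V̇ = (22.3 − 18.3) / 1 = 4.0/1 = 4.0 cmH2O·s/L.
C = Vt/(Pplat − PEEP) = 345.0 / (18.3 − 5) = 345.0/13.3 = 25.94 mL/cmH2O.
τ = R × C = 4.0 × 0.02594 L/cmH2O = 0.1038 s.
Fraction remaining at end-expiration = e^(−Te/τ) = e^(−0.22/0.1038) = 0.1201 → 12.01%.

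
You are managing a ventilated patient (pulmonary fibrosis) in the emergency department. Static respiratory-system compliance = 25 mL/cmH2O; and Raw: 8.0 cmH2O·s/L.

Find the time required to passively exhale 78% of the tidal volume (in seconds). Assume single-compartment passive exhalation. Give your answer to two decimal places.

τ = R × C = 8.0 × 25 mL/cmH2O = 8.0 × 0.025 L/cmH2O = 0.2 s.
Exhaled fraction f = 1 − e^(−t/τ) → t = −τ·ln(1 − f) = −0.2·ln(0.22) = 0.3028 s.

0.30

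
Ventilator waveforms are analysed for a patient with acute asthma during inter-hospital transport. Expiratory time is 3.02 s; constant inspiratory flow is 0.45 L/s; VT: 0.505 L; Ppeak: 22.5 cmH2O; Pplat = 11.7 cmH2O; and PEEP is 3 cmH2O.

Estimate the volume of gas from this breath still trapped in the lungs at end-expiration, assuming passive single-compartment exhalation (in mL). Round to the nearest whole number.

58

R = (PIP − Pplat)/V̇ = (22.5 − 11.7) / 0.45 = 10.8/0.45 = 24.0 cmH2O·s/L.
C = Vt/(Pplat − PEEP) = 505.0 / (11.7 − 3) = 505.0/8.7 = 58.046 mL/cmH2O.
τ = R × C = 24.0 × 0.05805 L/cmH2O = 1.393 s.
Fraction remaining = e^(−Te/τ) = e^(−3.02/1.393) = 0.1144.
Trapped volume = 505.0 × 0.1144 = 57.772 mL.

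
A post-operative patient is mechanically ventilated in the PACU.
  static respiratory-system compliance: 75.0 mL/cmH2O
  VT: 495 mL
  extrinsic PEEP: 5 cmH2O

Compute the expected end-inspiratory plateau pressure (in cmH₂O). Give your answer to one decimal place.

11.6

Pplat = PEEP + Vt / Cstat = 5 + 495 / 75.0 = 5 + 6.6 = 11.6 cmH2O.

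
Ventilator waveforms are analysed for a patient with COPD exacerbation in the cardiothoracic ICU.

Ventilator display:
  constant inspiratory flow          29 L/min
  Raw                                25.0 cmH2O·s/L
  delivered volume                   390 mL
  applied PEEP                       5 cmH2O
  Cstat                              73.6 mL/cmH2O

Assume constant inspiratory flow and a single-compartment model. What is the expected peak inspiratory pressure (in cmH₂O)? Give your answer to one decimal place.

Flow: 29 L/min ÷ 60 = 0.4833 L/s.
Equation of motion (constant flow): PIP = Vt/C + R·V̇ + PEEP.
PIP = 390/73.6 + 25.0×0.4833 + 5 = 5.299 + 12.083 + 5 = 22.382 cmH2O.

22.4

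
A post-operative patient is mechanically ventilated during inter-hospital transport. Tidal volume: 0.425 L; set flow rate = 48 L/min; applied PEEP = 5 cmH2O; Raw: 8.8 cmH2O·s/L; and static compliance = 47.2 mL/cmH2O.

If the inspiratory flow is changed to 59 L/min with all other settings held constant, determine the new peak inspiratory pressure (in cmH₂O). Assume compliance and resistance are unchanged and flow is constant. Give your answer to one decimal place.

22.7

Flow: 48 L/min ÷ 60 = 0.8 L/s.
New flow: 59 L/min ÷ 60 = 0.9833 L/s.
PIP = Vt/C + R·V̇ + PEEP (constant-flow equation of motion).
Only the resistive term changes: ΔPIP = R × ΔV̇ = 8.8 × (0.9833 − 0.8) = 8.8 × 0.1833 = 1.613 cmH2O.
Original PIP = 425/47.2 + 8.8×0.8 + 5 = 21.044 cmH2O; new PIP = 21.044 + (1.613) = 22.657 cmH2O.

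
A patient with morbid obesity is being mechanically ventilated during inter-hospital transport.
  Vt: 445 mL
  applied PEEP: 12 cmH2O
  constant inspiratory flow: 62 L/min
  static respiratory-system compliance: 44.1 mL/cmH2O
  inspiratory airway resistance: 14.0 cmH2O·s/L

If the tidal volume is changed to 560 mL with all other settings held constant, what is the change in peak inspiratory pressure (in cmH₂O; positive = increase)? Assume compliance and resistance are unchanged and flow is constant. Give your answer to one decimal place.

PIP = Vt/C + R·V̇ + PEEP (constant-flow equation of motion).
Only the elastic term changes: ΔPIP = ΔVt / C = (560 − 445) / 44.1 = 2.608 cmH2O.

2.6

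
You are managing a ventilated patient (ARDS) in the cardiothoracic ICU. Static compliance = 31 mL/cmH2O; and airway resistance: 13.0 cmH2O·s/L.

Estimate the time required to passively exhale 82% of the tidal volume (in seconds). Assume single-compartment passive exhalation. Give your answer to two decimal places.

τ = R × C = 13.0 × 31 mL/cmH2O = 13.0 × 0.031 L/cmH2O = 0.403 s.
Exhaled fraction f = 1 − e^(−t/τ) → t = −τ·ln(1 − f) = −0.403·ln(0.18) = 0.6911 s.

0.69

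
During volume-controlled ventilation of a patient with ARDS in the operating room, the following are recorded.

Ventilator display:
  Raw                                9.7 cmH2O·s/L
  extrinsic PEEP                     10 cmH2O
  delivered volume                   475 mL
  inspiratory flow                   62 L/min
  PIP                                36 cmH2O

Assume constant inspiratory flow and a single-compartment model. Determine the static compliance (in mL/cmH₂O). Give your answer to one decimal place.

Flow: 62 L/min ÷ 60 = 1.0333 L/s.
Equation of motion (constant flow): PIP = Vt/C + R·V̇ + PEEP.
Vt/C = PIP − R·V̇ − PEEP = 36 − 9.7×1.0333 − 10 = 36 − 10.023 − 10 = 15.977 cmH2O.
C = Vt / 15.977 = 475 / 15.977 = 29.73 mL/cmH2O.

29.7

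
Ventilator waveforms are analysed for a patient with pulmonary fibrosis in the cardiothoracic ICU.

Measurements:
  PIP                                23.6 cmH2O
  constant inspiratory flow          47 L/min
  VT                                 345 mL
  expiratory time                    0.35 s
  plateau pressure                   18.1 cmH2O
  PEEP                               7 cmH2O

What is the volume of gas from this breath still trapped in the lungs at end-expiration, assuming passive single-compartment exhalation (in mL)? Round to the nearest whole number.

69

Flow: 47 L/min ÷ 60 = 0.7833 L/s.
R = (PIP − Pplat)/V̇ = (23.6 − 18.1) / 0.7833 = 5.5/0.7833 = 7.022 cmH2O·s/L.
C = Vt/(Pplat − PEEP) = 345.0 / (18.1 − 7) = 345.0/11.1 = 31.081 mL/cmH2O.
τ = R × C = 7.022 × 0.03108 L/cmH2O = 0.2182 s.
Fraction remaining = e^(−Te/τ) = e^(−0.35/0.2182) = 0.2011.
Trapped volume = 345.0 × 0.2011 = 69.38 mL.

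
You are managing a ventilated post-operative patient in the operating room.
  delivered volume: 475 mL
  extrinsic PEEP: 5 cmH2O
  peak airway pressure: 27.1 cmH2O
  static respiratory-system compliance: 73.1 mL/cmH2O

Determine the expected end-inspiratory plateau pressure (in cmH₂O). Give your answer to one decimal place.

11.5

Pplat = PEEP + Vt / Cstat = 5 + 475 / 73.1 = 5 + 6.498 = 11.498 cmH2O.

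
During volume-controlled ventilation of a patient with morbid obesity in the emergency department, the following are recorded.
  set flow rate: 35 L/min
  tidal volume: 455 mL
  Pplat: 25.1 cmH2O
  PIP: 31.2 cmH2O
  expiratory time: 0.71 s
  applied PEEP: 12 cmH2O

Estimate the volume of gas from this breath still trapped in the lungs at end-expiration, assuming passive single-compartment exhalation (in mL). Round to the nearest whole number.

64

Flow: 35 L/min ÷ 60 = 0.5833 L/s.
R = (PIP − Pplat)/V̇ = (31.2 − 25.1) / 0.5833 = 6.1/0.5833 = 10.458 cmH2O·s/L.
C = Vt/(Pplat − PEEP) = 455.0 / (25.1 − 12) = 455.0/13.1 = 34.733 mL/cmH2O.
τ = R × C = 10.458 × 0.03473 L/cmH2O = 0.3632 s.
Fraction remaining = e^(−Te/τ) = e^(−0.71/0.3632) = 0.1416.
Trapped volume = 455.0 × 0.1416 = 64.428 mL.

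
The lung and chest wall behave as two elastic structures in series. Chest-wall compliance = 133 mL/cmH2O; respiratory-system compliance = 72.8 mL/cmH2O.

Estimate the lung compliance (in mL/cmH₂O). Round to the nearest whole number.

1/CL = 1/Crs − 1/Ccw.
1/CL = 1/72.8 − 1/133 = 0.006217.
CL = 160.85 mL/cmH2O.

161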